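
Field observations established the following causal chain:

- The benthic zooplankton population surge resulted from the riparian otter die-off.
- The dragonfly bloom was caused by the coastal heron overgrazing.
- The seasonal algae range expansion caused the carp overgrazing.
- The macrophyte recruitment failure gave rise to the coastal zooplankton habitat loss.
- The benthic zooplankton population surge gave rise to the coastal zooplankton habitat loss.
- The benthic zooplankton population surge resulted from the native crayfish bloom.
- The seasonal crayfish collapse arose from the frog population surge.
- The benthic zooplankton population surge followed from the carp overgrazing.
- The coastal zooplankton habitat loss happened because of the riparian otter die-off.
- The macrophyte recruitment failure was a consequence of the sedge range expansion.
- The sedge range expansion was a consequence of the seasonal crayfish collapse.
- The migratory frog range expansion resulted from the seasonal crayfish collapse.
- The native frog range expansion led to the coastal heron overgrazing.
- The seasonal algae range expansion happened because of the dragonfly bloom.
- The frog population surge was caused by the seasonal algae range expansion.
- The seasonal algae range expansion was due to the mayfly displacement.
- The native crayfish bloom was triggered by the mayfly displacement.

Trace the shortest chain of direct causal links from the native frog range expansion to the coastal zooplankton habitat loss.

the native frog range expansion → the coastal heron overgrazing → the dragonfly bloom → the seasonal algae range expansion → the carp overgrazing → the benthic zooplankton population surge → the coastal zooplankton habitat loss

the native frog range expansion → the coastal heron overgrazing
the coastal heron overgrazing → the dragonfly bloom
the dragonfly bloom → the seasonal algae range expansion
the seasonal algae range expansion → the carp overgrazing
the carp overgrazing → the benthic zooplankton population surge
the benthic zooplankton population surge → the coastal zooplankton habitat loss
Length: 6 steps.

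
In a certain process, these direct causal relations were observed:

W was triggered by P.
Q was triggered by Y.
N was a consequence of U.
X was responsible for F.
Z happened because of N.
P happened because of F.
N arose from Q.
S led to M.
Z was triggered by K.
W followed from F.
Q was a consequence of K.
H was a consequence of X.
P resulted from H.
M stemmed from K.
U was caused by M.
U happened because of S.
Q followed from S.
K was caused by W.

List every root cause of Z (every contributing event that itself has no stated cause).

S, X, Y

Tracing upstream from Z: Z ← K ← W ← F ← X.
A separate upstream branch: Z ← N ← Q ← S.
A separate upstream branch: Z ← N ← Q ← Y.
Each of those chain origins has no stated cause.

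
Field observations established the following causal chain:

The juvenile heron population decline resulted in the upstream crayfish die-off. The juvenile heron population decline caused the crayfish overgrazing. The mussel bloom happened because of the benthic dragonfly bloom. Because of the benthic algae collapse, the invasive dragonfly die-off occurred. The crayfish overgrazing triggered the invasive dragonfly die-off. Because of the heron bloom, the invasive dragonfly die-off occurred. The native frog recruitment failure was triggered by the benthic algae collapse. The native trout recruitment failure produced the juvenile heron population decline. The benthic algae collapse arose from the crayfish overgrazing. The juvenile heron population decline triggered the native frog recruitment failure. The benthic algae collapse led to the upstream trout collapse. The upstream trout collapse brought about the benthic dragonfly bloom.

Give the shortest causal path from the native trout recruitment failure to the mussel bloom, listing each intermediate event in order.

the native trout recruitment failure → the juvenile heron population decline → the crayfish overgrazing → the benthic algae collapse → the upstream trout collapse → the benthic dragonfly bloom → the mussel bloom

the native trout recruitment failure → the juvenile heron population decline
the juvenile heron population decline → the crayfish overgrazing
the crayfish overgrazing → the benthic algae collapse
the benthic algae collapse → the upstream trout collapse
the upstream trout collapse → the benthic dragonfly bloom
the benthic dragonfly bloom → the mussel bloom
Length: 6 steps.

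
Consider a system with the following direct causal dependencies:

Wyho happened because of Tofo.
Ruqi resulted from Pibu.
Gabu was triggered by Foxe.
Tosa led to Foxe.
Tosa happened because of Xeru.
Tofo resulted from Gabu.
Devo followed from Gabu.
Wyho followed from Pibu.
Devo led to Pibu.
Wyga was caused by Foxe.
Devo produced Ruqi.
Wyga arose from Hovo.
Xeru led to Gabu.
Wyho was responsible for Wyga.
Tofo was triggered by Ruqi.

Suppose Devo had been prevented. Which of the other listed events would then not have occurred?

Downstream of Devo: Pibu, Ruqi, Tofo, Wyho, Wyga.
Of those, still caused via another path: Tofo, Wyho, Wyga.
The remainder have no surviving cause.

Pibu, Ruqi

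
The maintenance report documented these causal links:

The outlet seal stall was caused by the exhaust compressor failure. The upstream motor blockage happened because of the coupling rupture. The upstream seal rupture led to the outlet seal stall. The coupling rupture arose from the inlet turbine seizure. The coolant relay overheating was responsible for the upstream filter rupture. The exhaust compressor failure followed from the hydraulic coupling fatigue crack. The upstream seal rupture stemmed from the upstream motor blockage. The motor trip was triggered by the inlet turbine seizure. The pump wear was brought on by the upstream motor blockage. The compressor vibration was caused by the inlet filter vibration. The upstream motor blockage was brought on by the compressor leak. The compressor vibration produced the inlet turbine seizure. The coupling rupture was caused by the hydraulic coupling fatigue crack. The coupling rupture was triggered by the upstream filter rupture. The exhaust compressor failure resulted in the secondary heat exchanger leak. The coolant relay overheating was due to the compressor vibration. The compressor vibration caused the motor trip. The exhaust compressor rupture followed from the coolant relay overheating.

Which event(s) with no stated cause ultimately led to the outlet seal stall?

Tracing upstream from the outlet seal stall: the outlet seal stall ← the upstream seal rupture ← the upstream motor blockage ← the coupling rupture ← the inlet turbine seizure ← the compressor vibration ← the inlet filter vibration.
A separate upstream branch: the outlet seal stall ← the exhaust compressor failure ← the hydraulic coupling fatigue crack.
A separate upstream branch: the outlet seal stall ← the upstream seal rupture ← the upstream motor blockage ← the compressor leak.
Each of those chain origins has no stated cause.

the compressor leak, the hydraulic coupling fatigue crack, the inlet filter vibration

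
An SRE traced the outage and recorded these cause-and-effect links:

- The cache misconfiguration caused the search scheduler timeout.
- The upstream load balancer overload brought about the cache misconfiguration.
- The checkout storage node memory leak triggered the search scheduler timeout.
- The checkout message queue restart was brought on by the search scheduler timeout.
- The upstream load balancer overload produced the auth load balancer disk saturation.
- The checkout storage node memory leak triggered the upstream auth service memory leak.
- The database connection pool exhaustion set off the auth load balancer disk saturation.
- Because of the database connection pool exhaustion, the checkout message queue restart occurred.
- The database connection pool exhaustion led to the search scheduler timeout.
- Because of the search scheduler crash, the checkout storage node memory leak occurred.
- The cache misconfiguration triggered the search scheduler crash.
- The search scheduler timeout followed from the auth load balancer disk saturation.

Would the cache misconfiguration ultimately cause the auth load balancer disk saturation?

No

The cache misconfiguration leads to the search scheduler crash, the checkout storage node memory leak, the search scheduler timeout, the checkout message queue restart, the upstream auth service memory leak; the auth load balancer disk saturation is not among them.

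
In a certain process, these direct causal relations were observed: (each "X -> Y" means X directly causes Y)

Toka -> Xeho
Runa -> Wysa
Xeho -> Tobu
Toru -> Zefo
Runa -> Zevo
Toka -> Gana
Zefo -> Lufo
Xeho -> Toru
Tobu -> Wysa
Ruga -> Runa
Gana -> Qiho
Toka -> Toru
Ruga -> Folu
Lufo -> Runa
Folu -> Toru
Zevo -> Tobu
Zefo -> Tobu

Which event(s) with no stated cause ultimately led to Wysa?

Tracing upstream from Wysa: Wysa ← Tobu ← Xeho ← Toka.
A separate upstream branch: Wysa ← Runa ← Ruga.
Each of those chain origins has no stated cause.

Ruga, Toka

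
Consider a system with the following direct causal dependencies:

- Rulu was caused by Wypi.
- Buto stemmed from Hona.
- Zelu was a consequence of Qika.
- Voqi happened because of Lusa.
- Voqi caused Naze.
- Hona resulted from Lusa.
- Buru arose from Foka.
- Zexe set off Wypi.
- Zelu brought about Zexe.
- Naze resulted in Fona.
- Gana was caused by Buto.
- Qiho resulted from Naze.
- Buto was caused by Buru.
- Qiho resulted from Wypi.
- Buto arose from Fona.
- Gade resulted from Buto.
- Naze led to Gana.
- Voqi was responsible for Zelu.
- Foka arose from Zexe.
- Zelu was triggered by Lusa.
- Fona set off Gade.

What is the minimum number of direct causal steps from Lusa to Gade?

3

Shortest chain: Lusa → Hona → Buto → Gade.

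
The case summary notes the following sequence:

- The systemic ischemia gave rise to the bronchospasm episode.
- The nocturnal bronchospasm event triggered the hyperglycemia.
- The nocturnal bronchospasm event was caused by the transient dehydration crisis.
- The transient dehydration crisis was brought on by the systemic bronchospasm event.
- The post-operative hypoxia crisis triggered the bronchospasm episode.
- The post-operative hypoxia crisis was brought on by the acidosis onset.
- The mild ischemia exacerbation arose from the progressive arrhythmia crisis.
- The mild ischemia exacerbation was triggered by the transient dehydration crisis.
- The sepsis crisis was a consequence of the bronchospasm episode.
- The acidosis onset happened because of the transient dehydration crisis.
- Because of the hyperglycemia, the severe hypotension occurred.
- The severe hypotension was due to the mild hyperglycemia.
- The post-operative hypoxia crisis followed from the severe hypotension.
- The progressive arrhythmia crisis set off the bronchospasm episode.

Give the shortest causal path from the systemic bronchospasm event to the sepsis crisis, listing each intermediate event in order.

the systemic bronchospasm event → the transient dehydration crisis
the transient dehydration crisis → the acidosis onset
the acidosis onset → the post-operative hypoxia crisis
the post-operative hypoxia crisis → the bronchospasm episode
the bronchospasm episode → the sepsis crisis
Length: 5 steps.

the systemic bronchospasm event → the transient dehydration crisis → the acidosis onset → the post-operative hypoxia crisis → the bronchospasm episode → the sepsis crisis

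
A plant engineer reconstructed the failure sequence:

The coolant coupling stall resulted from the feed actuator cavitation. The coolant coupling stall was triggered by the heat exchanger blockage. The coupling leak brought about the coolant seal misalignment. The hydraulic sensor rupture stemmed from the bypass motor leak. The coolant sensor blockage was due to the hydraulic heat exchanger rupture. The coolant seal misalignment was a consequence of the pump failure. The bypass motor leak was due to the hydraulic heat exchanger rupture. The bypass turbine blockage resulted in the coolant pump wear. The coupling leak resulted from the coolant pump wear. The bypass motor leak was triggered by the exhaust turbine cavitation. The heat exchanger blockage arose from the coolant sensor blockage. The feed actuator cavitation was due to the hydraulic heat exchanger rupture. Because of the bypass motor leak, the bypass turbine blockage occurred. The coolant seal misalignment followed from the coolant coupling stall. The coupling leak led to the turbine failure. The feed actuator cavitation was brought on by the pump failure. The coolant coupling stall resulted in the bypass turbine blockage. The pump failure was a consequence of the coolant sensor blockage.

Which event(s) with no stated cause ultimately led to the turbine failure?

Tracing upstream from the turbine failure: the turbine failure ← the coupling leak ← the coolant pump wear ← the bypass turbine blockage ← the bypass motor leak ← the hydraulic heat exchanger rupture.
A separate upstream branch: the turbine failure ← the coupling leak ← the coolant pump wear ← the bypass turbine blockage ← the bypass motor leak ← the exhaust turbine cavitation.
Each of those chain origins has no stated cause.

the exhaust turbine cavitation, the hydraulic heat exchanger rupture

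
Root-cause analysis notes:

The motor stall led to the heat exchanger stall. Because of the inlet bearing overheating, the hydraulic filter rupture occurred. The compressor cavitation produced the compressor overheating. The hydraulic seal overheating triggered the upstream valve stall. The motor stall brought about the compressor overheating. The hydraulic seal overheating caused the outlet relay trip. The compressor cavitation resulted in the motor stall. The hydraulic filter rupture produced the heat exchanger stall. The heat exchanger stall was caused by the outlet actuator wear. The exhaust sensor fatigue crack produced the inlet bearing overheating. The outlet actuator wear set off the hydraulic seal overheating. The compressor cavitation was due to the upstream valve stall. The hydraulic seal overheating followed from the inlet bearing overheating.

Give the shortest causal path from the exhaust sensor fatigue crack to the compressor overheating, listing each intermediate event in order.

the exhaust sensor fatigue crack → the inlet bearing overheating → the hydraulic seal overheating → the upstream valve stall → the compressor cavitation → the compressor overheating

the exhaust sensor fatigue crack → the inlet bearing overheating
the inlet bearing overheating → the hydraulic seal overheating
the hydraulic seal overheating → the upstream valve stall
the upstream valve stall → the compressor cavitation
the compressor cavitation → the compressor overheating
Length: 5 steps.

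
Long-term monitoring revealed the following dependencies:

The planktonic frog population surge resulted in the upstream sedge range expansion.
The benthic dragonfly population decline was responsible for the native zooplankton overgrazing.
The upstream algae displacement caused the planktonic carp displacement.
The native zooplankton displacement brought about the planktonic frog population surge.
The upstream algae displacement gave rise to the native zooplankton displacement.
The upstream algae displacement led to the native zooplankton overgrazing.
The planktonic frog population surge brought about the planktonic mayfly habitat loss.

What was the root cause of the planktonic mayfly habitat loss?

Tracing upstream from the planktonic mayfly habitat loss: the planktonic mayfly habitat loss ← the planktonic frog population surge ← the native zooplankton displacement ← the upstream algae displacement.
The upstream algae displacement has no stated cause, so it is the root.

the upstream algae displacement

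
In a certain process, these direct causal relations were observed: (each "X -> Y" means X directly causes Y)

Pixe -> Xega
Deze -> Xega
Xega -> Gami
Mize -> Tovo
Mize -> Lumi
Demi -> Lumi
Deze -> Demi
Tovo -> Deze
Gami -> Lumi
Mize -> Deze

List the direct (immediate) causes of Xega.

Deze, Pixe

Upstream contributors include Mize, Tovo, but only Deze, Pixe feed directly into Xega.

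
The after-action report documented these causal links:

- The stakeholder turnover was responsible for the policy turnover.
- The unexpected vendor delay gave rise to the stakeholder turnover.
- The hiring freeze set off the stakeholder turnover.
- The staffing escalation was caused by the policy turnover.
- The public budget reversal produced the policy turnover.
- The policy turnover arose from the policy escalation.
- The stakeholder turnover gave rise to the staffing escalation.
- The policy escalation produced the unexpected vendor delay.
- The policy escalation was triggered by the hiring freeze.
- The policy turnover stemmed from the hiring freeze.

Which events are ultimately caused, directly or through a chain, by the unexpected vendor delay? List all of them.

the policy turnover, the staffing escalation, the stakeholder turnover

Direct effects: the stakeholder turnover.
2 steps out: the policy turnover, the staffing escalation.
Not reachable from it: the public budget reversal, the hiring freeze, the policy escalation.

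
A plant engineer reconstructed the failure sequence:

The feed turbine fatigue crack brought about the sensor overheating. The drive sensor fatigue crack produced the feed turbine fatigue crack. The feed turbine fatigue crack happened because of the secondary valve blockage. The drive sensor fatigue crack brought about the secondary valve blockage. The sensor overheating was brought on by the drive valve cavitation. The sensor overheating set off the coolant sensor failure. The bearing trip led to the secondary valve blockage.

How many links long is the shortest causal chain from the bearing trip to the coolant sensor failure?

4

Shortest chain: the bearing trip → the secondary valve blockage → the feed turbine fatigue crack → the sensor overheating → the coolant sensor failure.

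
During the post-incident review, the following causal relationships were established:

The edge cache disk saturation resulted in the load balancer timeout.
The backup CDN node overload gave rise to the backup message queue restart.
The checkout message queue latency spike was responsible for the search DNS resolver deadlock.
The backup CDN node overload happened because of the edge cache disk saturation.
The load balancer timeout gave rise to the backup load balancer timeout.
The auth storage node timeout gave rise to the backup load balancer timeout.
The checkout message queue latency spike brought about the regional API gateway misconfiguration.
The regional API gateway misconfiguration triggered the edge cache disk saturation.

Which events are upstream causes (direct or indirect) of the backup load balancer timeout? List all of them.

Immediate causes of the backup load balancer timeout: the auth storage node timeout, the load balancer timeout.
Further upstream: the checkout message queue latency spike, the regional API gateway misconfiguration, the edge cache disk saturation.

the auth storage node timeout, the checkout message queue latency spike, the edge cache disk saturation, the load balancer timeout, the regional API gateway misconfiguration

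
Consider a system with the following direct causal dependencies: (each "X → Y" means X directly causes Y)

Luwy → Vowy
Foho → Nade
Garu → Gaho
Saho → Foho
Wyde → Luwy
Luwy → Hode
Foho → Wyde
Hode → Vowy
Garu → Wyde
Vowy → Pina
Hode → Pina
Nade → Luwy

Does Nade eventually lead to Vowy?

There is a causal chain: Nade → Luwy → Vowy.

Yes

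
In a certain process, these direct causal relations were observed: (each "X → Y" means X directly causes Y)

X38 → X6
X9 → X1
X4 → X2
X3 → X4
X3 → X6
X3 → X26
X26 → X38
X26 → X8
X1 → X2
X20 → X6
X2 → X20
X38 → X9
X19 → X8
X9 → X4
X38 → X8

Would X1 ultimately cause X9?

No

X1 leads to X2, X20, X6; X9 is not among them.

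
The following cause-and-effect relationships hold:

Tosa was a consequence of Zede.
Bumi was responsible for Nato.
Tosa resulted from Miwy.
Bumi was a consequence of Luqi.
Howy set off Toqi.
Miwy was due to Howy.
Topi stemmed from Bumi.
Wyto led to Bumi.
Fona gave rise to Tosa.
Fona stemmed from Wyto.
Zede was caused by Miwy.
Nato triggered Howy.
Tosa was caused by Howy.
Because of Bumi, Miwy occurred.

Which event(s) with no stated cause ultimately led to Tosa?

Luqi, Wyto

Tracing upstream from Tosa: Tosa ← Fona ← Wyto.
A separate upstream branch: Tosa ← Miwy ← Bumi ← Luqi.
Each of those chain origins has no stated cause.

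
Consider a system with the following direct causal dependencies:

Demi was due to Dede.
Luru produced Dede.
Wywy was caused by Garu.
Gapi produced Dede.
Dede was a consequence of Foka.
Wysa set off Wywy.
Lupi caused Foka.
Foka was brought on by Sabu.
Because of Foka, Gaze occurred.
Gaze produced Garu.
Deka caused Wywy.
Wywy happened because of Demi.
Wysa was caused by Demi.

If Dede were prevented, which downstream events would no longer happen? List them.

Downstream of Dede: Demi, Wysa, Wywy.
Of those, still caused via another path: Wywy.
The remainder have no surviving cause.

Demi, Wysa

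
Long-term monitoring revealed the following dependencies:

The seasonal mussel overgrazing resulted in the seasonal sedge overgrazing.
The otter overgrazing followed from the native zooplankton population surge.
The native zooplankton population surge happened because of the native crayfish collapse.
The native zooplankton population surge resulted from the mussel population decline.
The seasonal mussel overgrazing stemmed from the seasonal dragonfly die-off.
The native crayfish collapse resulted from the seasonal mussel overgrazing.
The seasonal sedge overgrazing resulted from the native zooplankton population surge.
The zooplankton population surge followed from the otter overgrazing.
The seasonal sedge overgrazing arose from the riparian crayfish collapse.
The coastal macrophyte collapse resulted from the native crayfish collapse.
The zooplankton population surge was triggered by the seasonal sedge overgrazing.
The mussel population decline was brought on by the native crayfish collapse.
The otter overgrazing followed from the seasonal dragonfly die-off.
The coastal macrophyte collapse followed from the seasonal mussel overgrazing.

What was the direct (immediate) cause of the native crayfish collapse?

Upstream contributors include the seasonal dragonfly die-off, but only the seasonal mussel overgrazing feeds directly into the native crayfish collapse.

the seasonal mussel overgrazing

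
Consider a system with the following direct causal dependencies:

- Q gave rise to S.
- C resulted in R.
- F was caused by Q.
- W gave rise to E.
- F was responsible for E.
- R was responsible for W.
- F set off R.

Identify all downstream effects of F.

E, R, W

Direct effects: R, E.
2 steps out: W.
Not reachable from it: C, Q, S.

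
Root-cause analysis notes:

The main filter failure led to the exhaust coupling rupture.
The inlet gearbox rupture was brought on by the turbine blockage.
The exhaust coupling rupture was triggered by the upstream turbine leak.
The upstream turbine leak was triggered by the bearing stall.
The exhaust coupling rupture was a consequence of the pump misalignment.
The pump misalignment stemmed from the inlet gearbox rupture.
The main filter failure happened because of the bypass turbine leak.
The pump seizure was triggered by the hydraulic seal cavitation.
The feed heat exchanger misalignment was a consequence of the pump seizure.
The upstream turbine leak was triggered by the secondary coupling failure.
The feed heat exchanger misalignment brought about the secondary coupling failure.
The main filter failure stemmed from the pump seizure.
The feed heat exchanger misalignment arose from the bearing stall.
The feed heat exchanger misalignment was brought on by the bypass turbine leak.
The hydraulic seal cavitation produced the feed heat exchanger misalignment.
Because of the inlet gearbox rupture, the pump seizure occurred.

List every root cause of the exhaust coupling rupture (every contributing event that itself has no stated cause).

the bearing stall, the bypass turbine leak, the hydraulic seal cavitation, the turbine blockage

Tracing upstream from the exhaust coupling rupture: the exhaust coupling rupture ← the main filter failure ← the bypass turbine leak.
A separate upstream branch: the exhaust coupling rupture ← the pump misalignment ← the inlet gearbox rupture ← the turbine blockage.
A separate upstream branch: the exhaust coupling rupture ← the main filter failure ← the pump seizure ← the hydraulic seal cavitation.
A separate upstream branch: the exhaust coupling rupture ← the upstream turbine leak ← the bearing stall.
Each of those chain origins has no stated cause.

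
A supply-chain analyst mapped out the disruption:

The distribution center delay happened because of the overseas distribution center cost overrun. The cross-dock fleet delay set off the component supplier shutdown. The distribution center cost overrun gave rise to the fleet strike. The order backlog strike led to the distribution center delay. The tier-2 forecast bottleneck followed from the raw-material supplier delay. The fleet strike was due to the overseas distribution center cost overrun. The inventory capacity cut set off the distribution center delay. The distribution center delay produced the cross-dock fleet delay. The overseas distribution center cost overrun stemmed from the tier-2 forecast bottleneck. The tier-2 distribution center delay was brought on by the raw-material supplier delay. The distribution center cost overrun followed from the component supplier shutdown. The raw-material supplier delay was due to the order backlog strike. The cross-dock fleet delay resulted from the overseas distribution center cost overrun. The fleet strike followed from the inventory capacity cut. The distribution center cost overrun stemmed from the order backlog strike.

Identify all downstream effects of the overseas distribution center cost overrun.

Direct effects: the distribution center delay, the cross-dock fleet delay, the fleet strike.
2 steps out: the component supplier shutdown.
3 steps out: the distribution center cost overrun.
Not reachable from it: the order backlog strike, the inventory capacity cut, the raw-material supplier delay, the tier-2 distribution center delay, the tier-2 forecast bottleneck.

the component supplier shutdown, the cross-dock fleet delay, the distribution center cost overrun, the distribution center delay, the fleet strike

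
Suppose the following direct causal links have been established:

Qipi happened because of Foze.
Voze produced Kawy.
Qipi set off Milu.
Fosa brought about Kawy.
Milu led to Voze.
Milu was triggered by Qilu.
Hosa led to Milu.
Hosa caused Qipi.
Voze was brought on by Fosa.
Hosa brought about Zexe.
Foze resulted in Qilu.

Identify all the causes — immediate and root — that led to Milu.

Immediate causes of Milu: Hosa, Qilu, Qipi.
Further upstream: Foze.

Foze, Hosa, Qilu, Qipi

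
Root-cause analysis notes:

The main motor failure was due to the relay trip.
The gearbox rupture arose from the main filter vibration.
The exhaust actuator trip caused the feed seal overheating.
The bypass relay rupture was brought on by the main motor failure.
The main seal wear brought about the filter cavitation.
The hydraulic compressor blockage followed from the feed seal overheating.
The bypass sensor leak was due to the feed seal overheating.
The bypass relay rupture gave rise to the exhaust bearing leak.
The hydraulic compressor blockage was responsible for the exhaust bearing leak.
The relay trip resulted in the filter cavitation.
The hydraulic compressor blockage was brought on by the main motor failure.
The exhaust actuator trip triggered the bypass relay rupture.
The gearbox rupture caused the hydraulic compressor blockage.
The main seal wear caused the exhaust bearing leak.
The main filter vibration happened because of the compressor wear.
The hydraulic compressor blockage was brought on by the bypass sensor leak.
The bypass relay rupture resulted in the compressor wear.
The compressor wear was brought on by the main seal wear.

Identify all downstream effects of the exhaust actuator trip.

Direct effects: the bypass relay rupture, the feed seal overheating.
2 steps out: the compressor wear, the bypass sensor leak, the hydraulic compressor blockage, the exhaust bearing leak.
3 steps out: the main filter vibration.
4 steps out: the gearbox rupture.
Not reachable from it: the main seal wear, the relay trip, the filter cavitation, the main motor failure.

the bypass relay rupture, the bypass sensor leak, the compressor wear, the exhaust bearing leak, the feed seal overheating, the gearbox rupture, the hydraulic compressor blockage, the main filter vibration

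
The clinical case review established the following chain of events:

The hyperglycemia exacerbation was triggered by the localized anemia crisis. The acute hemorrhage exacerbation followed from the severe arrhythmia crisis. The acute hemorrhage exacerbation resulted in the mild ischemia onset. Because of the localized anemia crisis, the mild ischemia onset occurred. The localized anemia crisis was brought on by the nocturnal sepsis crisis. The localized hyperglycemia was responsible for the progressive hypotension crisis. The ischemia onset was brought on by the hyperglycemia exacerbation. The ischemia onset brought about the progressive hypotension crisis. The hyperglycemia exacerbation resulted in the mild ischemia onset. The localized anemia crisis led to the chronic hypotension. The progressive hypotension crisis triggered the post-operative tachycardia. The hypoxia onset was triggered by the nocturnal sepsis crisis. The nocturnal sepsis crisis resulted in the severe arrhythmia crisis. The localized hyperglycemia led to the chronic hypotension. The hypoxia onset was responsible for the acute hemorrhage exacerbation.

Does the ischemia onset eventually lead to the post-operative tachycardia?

Yes

There is a causal chain: the ischemia onset → the progressive hypotension crisis → the post-operative tachycardia.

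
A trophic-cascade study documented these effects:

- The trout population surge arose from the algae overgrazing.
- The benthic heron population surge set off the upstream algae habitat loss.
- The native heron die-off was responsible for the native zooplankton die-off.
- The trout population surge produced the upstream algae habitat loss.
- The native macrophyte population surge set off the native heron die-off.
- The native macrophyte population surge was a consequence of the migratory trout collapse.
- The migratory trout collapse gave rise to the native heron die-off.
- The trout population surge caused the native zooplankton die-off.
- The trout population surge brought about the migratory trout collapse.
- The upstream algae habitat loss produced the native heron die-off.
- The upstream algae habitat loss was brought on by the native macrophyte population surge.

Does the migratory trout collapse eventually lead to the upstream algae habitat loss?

There is a causal chain: the migratory trout collapse → the native macrophyte population surge → the upstream algae habitat loss.

Yes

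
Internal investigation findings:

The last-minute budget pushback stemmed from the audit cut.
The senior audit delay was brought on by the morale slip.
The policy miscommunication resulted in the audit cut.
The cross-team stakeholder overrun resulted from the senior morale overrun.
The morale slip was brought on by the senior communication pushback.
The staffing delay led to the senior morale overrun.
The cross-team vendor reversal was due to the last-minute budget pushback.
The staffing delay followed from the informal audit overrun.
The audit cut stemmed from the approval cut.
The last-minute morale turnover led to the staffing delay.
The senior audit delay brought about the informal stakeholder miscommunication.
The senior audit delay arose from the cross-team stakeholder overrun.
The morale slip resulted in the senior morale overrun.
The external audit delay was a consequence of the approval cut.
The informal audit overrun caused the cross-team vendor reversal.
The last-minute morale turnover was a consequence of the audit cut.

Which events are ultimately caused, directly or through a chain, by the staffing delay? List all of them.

Direct effects: the senior morale overrun.
2 steps out: the cross-team stakeholder overrun.
3 steps out: the senior audit delay.
4 steps out: the informal stakeholder miscommunication.
Not reachable from it: the approval cut, the external audit delay, the informal audit overrun, the policy miscommunication, the senior communication pushback, the audit cut, the morale slip, the last-minute budget pushback, the last-minute morale turnover, the cross-team vendor reversal.

the cross-team stakeholder overrun, the informal stakeholder miscommunication, the senior audit delay, the senior morale overrun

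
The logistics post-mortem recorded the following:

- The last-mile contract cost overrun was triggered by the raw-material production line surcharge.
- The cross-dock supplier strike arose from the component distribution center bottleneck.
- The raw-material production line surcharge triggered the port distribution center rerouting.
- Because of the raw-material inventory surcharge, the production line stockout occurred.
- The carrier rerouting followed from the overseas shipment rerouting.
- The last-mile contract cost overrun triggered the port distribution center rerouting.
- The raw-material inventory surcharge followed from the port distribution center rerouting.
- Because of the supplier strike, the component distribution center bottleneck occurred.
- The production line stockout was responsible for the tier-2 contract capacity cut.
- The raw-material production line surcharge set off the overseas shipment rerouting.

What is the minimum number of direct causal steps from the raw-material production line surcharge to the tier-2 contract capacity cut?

Shortest chain: the raw-material production line surcharge → the port distribution center rerouting → the raw-material inventory surcharge → the production line stockout → the tier-2 contract capacity cut.

4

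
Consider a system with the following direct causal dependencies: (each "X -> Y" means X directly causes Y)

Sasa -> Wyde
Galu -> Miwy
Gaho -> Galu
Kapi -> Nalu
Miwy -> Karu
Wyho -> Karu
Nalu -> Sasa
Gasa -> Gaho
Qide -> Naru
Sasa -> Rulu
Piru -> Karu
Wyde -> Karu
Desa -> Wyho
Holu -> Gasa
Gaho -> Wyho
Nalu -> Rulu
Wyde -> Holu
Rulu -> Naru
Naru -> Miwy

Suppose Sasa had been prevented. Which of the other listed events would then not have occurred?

Downstream of Sasa: Wyde, Holu, Gasa, Gaho, Rulu, Wyho, Naru, Galu, Miwy, Karu.
Of those, still caused via another path: Rulu, Wyho, Naru, Miwy, Karu.
The remainder have no surviving cause.

Gaho, Galu, Gasa, Holu, Wyde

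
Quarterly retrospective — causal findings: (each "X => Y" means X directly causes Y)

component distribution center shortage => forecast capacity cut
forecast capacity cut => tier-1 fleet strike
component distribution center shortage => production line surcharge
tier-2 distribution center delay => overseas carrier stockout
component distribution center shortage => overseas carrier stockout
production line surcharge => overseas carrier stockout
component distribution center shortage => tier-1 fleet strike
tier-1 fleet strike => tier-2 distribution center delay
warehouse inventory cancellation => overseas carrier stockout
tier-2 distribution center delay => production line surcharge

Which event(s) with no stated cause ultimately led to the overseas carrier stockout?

Tracing upstream from the overseas carrier stockout: the overseas carrier stockout ← the component distribution center shortage.
A separate upstream branch: the overseas carrier stockout ← the warehouse inventory cancellation.
Each of those chain origins has no stated cause.

the component distribution center shortage, the warehouse inventory cancellation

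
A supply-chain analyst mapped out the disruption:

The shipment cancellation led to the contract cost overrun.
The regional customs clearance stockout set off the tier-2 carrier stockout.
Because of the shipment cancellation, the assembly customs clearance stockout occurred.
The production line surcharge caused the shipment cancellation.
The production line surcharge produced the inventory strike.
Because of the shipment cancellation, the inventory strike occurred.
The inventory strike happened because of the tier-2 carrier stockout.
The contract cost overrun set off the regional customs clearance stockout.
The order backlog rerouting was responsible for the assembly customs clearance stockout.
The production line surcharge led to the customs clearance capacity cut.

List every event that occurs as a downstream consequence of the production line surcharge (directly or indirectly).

the assembly customs clearance stockout, the contract cost overrun, the customs clearance capacity cut, the inventory strike, the regional customs clearance stockout, the shipment cancellation, the tier-2 carrier stockout

Direct effects: the customs clearance capacity cut, the shipment cancellation, the inventory strike.
2 steps out: the assembly customs clearance stockout, the contract cost overrun.
3 steps out: the regional customs clearance stockout.
4 steps out: the tier-2 carrier stockout.
Not reachable from it: the order backlog rerouting.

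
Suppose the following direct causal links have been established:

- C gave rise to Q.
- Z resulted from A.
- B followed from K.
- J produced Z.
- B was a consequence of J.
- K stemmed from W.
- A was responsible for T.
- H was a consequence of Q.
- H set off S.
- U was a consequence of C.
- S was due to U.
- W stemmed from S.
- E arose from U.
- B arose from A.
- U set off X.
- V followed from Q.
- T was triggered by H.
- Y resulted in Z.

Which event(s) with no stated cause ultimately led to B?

Tracing upstream from B: B ← K ← W ← S ← U ← C.
A separate upstream branch: B ← A.
A separate upstream branch: B ← J.
Each of those chain origins has no stated cause.

A, C, J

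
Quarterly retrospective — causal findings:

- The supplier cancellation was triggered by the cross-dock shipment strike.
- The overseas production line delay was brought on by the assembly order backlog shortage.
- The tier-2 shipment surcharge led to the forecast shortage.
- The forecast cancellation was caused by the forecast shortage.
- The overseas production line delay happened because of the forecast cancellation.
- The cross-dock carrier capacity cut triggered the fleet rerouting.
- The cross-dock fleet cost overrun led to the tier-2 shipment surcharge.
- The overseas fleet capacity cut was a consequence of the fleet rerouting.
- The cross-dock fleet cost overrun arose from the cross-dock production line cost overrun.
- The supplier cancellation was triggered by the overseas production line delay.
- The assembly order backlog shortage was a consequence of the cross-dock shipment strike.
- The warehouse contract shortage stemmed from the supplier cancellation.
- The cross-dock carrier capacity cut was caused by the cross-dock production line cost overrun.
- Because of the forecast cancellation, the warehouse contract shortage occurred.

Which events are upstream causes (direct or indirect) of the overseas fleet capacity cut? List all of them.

Immediate cause of the overseas fleet capacity cut: the fleet rerouting.
Further upstream: the cross-dock production line cost overrun, the cross-dock carrier capacity cut.

the cross-dock carrier capacity cut, the cross-dock production line cost overrun, the fleet rerouting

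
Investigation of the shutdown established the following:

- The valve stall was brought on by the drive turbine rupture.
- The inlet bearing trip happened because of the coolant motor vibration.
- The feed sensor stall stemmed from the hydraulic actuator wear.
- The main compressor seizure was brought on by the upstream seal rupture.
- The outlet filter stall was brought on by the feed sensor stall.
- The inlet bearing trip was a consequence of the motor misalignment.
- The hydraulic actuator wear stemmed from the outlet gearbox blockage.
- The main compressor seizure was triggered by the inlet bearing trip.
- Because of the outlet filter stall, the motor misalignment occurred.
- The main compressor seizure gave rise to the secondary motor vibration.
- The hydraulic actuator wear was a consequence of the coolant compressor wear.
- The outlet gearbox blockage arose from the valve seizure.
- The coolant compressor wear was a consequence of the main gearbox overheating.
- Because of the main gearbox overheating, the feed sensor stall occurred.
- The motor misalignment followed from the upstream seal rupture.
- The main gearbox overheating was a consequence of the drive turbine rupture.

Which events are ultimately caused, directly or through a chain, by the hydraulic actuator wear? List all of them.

the feed sensor stall, the inlet bearing trip, the main compressor seizure, the motor misalignment, the outlet filter stall, the secondary motor vibration

Direct effects: the feed sensor stall.
2 steps out: the outlet filter stall.
3 steps out: the motor misalignment.
4 steps out: the inlet bearing trip.
5 steps out: the main compressor seizure.
6 steps out: the secondary motor vibration.
Not reachable from it: the drive turbine rupture, the main gearbox overheating, the valve seizure, the coolant compressor wear, the outlet gearbox blockage, the upstream seal rupture, the valve stall, the coolant motor vibration.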